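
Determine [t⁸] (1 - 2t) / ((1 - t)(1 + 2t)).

The denominator gives the recurrence a_n = −a_(n−1) + 2a_(n−2) for n ≥ 2; the numerator fixes a_0 = 1, a_1 = -3.
Iterating: 1, -3, 5, -11, 21, -43, 85, -171, 341, so a_8 = 341.

341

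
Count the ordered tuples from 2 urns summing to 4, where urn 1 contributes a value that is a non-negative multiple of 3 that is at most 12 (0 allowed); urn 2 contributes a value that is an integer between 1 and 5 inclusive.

2

The generating function for the choices is (1 + x^3 + x^6 + x^9 + x^12)·(x + x^2 + x^3 + x^4 + x^5); the count is [x^4].
(1 + x^3 + x^6 + x^9 + x^12) has coefficients 1,0,0,1,0 for degrees 0…4.
(x + x^2 + x^3 + x^4 + x^5) has coefficients 0,1,1,1,1 for degrees 0…4.
[x^4] = 1·1 + 1·1 = 2.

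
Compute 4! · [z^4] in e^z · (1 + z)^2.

21

The EGF product rule gives c_4 = Σ_{k_1+k_2=4} C(4; k_1,k_2) · ∏ g_i(k_i), where e^z gives (1)^k; (1+z)^2 gives the falling factorial (2)_k.
g_1(k) for k = 0…4: 1, 1, 1, 1, 1.
g_2(k) for k = 0…4: 1, 2, 2, 0, 0.
c_4 = Σ_k C(4,k)·g_1(k)·g_2(4−k) = 6·1·2 + 4·1·2 + 1·1·1 = 12 + 8 + 1 = 21.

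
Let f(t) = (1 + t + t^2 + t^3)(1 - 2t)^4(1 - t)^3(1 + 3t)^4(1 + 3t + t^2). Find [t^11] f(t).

3499

(1 + t + t^2 + t^3) has coefficients 1,1,1,1 for degrees 0…3.
(1 - 2t)^4 has coefficients 1,-8,24,-32,16,0,0,0,0,0,0,0 for degrees 0…11.
Multiplying by (1 - t)^3 gives running coefficients 1,-11,51,-129,192,-168,80,-16,0,0,0,0 for degrees 0…11.
Multiplying by (1 + 3t)^4 gives running coefficients 1,1,-27,-3,291,-213,-1369,2159,1536,-5832,4752,-1296 for degrees 0…11.
Finally multiplying by (1 + 3t + t^2), the product of all factors after the first has coefficients 1,4,-23,-83,255,657,-1717,-2161,6644,935,-11208,7128 for degrees 0…11.
[t^11] = 1·7128 + 1·(-11208) + 1·935 + 1·6644 = 3499.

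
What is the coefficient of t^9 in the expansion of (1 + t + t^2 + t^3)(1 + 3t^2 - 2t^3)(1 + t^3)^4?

8

(1 + t + t^2 + t^3) has coefficients 1,1,1,1 for degrees 0…3.
(1 + 3t^2 - 2t^3) has coefficients 1,0,3,-2,0,0,0,0,0,0 for degrees 0…9.
Finally multiplying by (1 + t^3)^4, the product of all factors after the first has coefficients 1,0,3,2,0,12,-2,0,18,-8 for degrees 0…9.
[t^9] = 1·(-8) + 1·18 + 1·0 + 1·(-2) = 8.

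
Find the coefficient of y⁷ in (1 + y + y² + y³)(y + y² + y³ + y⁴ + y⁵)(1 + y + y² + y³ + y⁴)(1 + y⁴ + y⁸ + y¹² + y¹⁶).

(1 + y + y² + y³) has coefficients 1,1,1,1 for degrees 0…3.
(y + y² + y³ + y⁴ + y⁵) has coefficients 0,1,1,1,1,1,0,0 for degrees 0…7.
Multiplying by (1 + y + y² + y³ + y⁴) gives running coefficients 0,1,2,3,4,5,4,3 for degrees 0…7.
Finally multiplying by (1 + y⁴ + y⁸ + y¹² + y¹⁶), the product of all factors after the first has coefficients 0,1,2,3,4,6,6,6 for degrees 0…7.
[y⁷] = 1·6 + 1·6 + 1·6 + 1·4 = 22.

22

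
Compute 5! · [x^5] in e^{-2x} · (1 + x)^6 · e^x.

-151

The EGF product rule gives c_5 = Σ_{k_1+k_2+k_3=5} C(5; k_1,k_2,k_3) · ∏ g_i(k_i), where e^{-2x} gives (-2)^k; (1+x)^6 gives the falling factorial (6)_k; e^x gives (1)^k.
g_1(k) for k = 0…5: 1, -2, 4, -8, 16, -32.
g_2(k) for k = 0…5: 1, 6, 30, 120, 360, 720.
g_3(k) for k = 0…5: 1, 1, 1, 1, 1, 1.
First combine the last two factors: h(k) = Σ_j C(k,j)·g_2(j)·g_3(k−j) for k = 0…5: 1, 7, 43, 229, 1045, 4051.
c_5 = Σ_k C(5,k)·g_1(k)·h(5−k) = 1·1·4051 + 5·(-2)·1045 + 10·4·229 + 10·(-8)·43 + 5·16·7 + 1·(-32)·1 = 4051 − 10450 + 9160 − 3440 + 560 − 32 = -151.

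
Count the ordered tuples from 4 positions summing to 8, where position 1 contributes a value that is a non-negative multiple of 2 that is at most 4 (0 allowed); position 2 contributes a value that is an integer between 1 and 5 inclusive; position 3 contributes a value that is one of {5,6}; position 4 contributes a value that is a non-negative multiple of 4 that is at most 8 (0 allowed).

3

The generating function for the choices is (1 + t² + t⁴)·(t + t² + t³ + t⁴ + t⁵)·(t⁵ + t⁶)·(1 + t⁴ + t⁸); the count is [t⁸].
(1 + t² + t⁴) has coefficients 1,0,1,0,1 for degrees 0…4.
(t + t² + t³ + t⁴ + t⁵) has coefficients 0,1,1,1,1,1,0,0,0 for degrees 0…8.
Multiplying by (t⁵ + t⁶) gives running coefficients 0,0,0,0,0,0,1,2,2 for degrees 0…8.
Finally multiplying by (1 + t⁴ + t⁸), the product of all factors after the first has coefficients 0,0,0,0,0,0,1,2,2 for degrees 0…8.
[t⁸] = 1·2 + 1·1 + 1·0 = 3.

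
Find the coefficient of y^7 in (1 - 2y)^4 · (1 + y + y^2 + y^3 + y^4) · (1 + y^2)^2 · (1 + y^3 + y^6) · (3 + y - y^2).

(1 - 2y)^4 has coefficients 1,-8,24,-32,16 for degrees 0…4.
(1 + y + y^2 + y^3 + y^4) has coefficients 1,1,1,1,1,0,0,0 for degrees 0…7.
Multiplying by (1 + y^2)^2 gives running coefficients 1,1,3,3,4,3,3,1 for degrees 0…7.
Multiplying by (1 + y^3 + y^6) gives running coefficients 1,1,3,4,5,6,7,6 for degrees 0…7.
Finally multiplying by (3 + y - y^2), the product of all factors after the first has coefficients 3,4,9,14,16,19,22,19 for degrees 0…7.
[y^7] = 1·19 − 8·22 + 24·19 − 32·16 + 16·14 = 11.

11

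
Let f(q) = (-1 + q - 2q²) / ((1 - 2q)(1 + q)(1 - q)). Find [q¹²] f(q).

-5461

Partial fractions give a closed form: a_n = (-4/3)·2^n + (-2/3)·(-1)^n + (1)·1^n.
At n = 12: a_12 = -5461.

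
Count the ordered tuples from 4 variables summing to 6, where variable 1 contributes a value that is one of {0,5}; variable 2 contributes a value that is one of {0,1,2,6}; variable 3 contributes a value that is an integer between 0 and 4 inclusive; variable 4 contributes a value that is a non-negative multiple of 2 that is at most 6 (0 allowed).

The generating function for the choices is (1 + q⁵)·(1 + q + q² + q⁶)·(1 + q + q² + q³ + q⁴)·(1 + q² + q⁴ + q⁶); the count is [q⁶].
(1 + q⁵) has coefficients 1,0,0,0,0,1 for degrees 0…5.
(1 + q + q² + q⁶) has coefficients 1,1,1,0,0,0,1 for degrees 0…6.
Multiplying by (1 + q + q² + q³ + q⁴) gives running coefficients 1,2,3,3,3,2,2 for degrees 0…6.
Finally multiplying by (1 + q² + q⁴ + q⁶), the product of all factors after the first has coefficients 1,2,4,5,7,7,9 for degrees 0…6.
[q⁶] = 1·9 + 1·2 = 11.

11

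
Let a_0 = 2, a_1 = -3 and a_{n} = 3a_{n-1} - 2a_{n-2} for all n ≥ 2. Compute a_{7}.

-633

The ordinary generating function has denominator 1 - 3q + 2q^2.
Iterating the recurrence: a_0,…,a_{7} = 2, -3, -13, -33, -73, -153, -313, -633.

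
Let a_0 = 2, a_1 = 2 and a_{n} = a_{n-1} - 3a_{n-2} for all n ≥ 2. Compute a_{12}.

-1198

The ordinary generating function has denominator 1 - t + 3t^2.
Iterating the recurrence: a_0,…,a_{12} = 2, 2, -4, -10, 2, 32, 26, -70, -148, 62, 506, 320, -1198.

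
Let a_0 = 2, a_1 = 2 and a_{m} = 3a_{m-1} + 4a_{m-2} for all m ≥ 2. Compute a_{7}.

The ordinary generating function has denominator 1 - 3t - 4t^2.
Iterating the recurrence: a_0,…,a_{7} = 2, 2, 14, 50, 206, 818, 3278, 13106.

13106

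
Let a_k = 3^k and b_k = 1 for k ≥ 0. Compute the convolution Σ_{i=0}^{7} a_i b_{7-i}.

This is [x^7] in the product of the two ordinary generating functions.
Σ = 1·1 + 3·1 + 9·1 + 27·1 + 81·1 + 243·1 + 729·1 + 2187·1 = 3280.

3280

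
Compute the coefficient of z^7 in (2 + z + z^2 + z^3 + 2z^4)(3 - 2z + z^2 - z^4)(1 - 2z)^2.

-21

(2 + z + z^2 + z^3 + 2z^4) has coefficients 2,1,1,1,2 for degrees 0…4.
(3 - 2z + z^2 - z^4) has coefficients 3,-2,1,0,-1,0,0,0 for degrees 0…7.
Finally multiplying by (1 - 2z)^2, the product of all factors after the first has coefficients 3,-14,21,-12,3,4,-4,0 for degrees 0…7.
[z^7] = 2·0 + 1·(-4) + 1·4 + 1·3 + 2·(-12) = -21.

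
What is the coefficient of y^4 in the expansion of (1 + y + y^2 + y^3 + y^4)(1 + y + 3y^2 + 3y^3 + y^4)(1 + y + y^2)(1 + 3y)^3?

454

(1 + y + y^2 + y^3 + y^4) has coefficients 1,1,1,1,1 for degrees 0…4.
(1 + y + 3y^2 + 3y^3 + y^4) has coefficients 1,1,3,3,1 for degrees 0…4.
Multiplying by (1 + y + y^2) gives running coefficients 1,2,5,7,7 for degrees 0…4.
Finally multiplying by (1 + 3y)^3, the product of all factors after the first has coefficients 1,11,50,133,259 for degrees 0…4.
[y^4] = 1·259 + 1·133 + 1·50 + 1·11 + 1·1 = 454.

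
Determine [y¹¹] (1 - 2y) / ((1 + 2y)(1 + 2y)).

The denominator gives the recurrence a_n = −4a_(n−1) − 4a_(n−2) for n ≥ 2; the numerator fixes a_0 = 1, a_1 = -6.
Iterating: 1, -6, 20, -56, 144, -352, 832, -1920, 4352, -9728, 21504, -47104, so a_11 = -47104.

-47104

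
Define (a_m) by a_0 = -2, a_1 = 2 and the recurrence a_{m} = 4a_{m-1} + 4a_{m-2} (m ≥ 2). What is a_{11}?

2017280

The ordinary generating function has denominator 1 - 4q - 4q^2.
Iterating the recurrence: a_0,…,a_{11} = -2, 2, 0, 8, 32, 160, 768, 3712, 17920, 86528, 417792, 2017280.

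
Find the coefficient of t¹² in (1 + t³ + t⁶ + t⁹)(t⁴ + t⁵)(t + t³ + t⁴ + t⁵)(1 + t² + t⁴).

(1 + t³ + t⁶ + t⁹) has coefficients 1,0,0,1,0,0,1,0,0,1 for degrees 0…9.
(t⁴ + t⁵) has coefficients 0,0,0,0,1,1,0,0,0,0,0,0,0 for degrees 0…12.
Multiplying by (t + t³ + t⁴ + t⁵) gives running coefficients 0,0,0,0,0,1,1,1,2,2,1,0,0 for degrees 0…12.
Finally multiplying by (1 + t² + t⁴), the product of all factors after the first has coefficients 0,0,0,0,0,1,1,2,3,4,4,3,3 for degrees 0…12.
[t¹²] = 1·3 + 1·4 + 1·1 + 1·0 = 8.

8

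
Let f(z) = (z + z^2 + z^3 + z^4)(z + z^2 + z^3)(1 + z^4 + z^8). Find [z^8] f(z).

3

(z + z^2 + z^3 + z^4) has coefficients 0,1,1,1,1 for degrees 0…4.
(z + z^2 + z^3) has coefficients 0,1,1,1,0,0,0,0,0 for degrees 0…8.
Finally multiplying by (1 + z^4 + z^8), the product of all factors after the first has coefficients 0,1,1,1,0,1,1,1,0 for degrees 0…8.
[z^8] = 1·1 + 1·1 + 1·1 + 1·0 = 3.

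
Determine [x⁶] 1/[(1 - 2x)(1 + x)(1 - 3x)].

1555

The denominator gives the recurrence a_n = 4a_(n−1) − a_(n−2) − 6a_(n−3) for n ≥ 3; the numerator fixes a_0 = 1, a_1 = 4, a_2 = 15.
Iterating: 1, 4, 15, 50, 161, 504, 1555, so a_6 = 1555.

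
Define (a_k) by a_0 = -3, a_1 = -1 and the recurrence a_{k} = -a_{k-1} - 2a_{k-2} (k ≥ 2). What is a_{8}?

39

The ordinary generating function has denominator 1 + z + 2z^2.
Iterating the recurrence: a_0,…,a_{8} = -3, -1, 7, -5, -9, 19, -1, -37, 39.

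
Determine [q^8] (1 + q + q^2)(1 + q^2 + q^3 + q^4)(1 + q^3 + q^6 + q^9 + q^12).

(1 + q + q^2) has coefficients 1,1,1 for degrees 0…2.
(1 + q^2 + q^3 + q^4) has coefficients 1,0,1,1,1,0,0,0,0 for degrees 0…8.
Finally multiplying by (1 + q^3 + q^6 + q^9 + q^12), the product of all factors after the first has coefficients 1,0,1,2,1,1,2,1,1 for degrees 0…8.
[q^8] = 1·1 + 1·1 + 1·2 = 4.

4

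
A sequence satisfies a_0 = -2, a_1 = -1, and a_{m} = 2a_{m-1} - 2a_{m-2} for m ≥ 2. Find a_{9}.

-16

The ordinary generating function has denominator 1 - 2q + 2q^2.
Iterating the recurrence: a_0,…,a_{9} = -2, -1, 2, 6, 8, 4, -8, -24, -32, -16.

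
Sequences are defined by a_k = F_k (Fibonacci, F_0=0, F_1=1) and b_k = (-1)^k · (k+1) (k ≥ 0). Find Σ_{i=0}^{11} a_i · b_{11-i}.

Write out a_i and b_{11-i} for i = 0,…,11 and sum the products.
Σ = 0·(-12) + 1·11 + 1·(-10) + 2·9 + 3·(-8) + 5·7 + 8·(-6) + 13·5 + 21·(-4) + 34·3 + 55·(-2) + 89·1 = 44.

44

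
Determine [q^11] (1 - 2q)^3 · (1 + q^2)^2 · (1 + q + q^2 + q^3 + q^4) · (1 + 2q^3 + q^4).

-7

(1 - 2q)^3 has coefficients 1,-6,12,-8 for degrees 0…3.
(1 + q^2)^2 has coefficients 1,0,2,0,1,0,0,0,0,0,0,0 for degrees 0…11.
Multiplying by (1 + q + q^2 + q^3 + q^4) gives running coefficients 1,1,3,3,4,3,3,1,1,0,0,0 for degrees 0…11.
Finally multiplying by (1 + 2q^3 + q^4), the product of all factors after the first has coefficients 1,1,3,5,7,10,12,12,11,9,5,3 for degrees 0…11.
[q^11] = 1·3 − 6·5 + 12·9 − 8·11 = -7.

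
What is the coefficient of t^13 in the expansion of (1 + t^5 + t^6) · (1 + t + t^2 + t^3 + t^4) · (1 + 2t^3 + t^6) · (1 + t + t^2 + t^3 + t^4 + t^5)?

(1 + t^5 + t^6) has coefficients 1,0,0,0,0,1,1 for degrees 0…6.
(1 + t + t^2 + t^3 + t^4) has coefficients 1,1,1,1,1,0,0,0,0,0,0,0,0,0 for degrees 0…13.
Multiplying by (1 + 2t^3 + t^6) gives running coefficients 1,1,1,3,3,2,3,3,1,1,1,0,0,0 for degrees 0…13.
Finally multiplying by (1 + t + t^2 + t^3 + t^4 + t^5), the product of all factors after the first has coefficients 1,2,3,6,9,11,13,15,15,13,11,9,6,3 for degrees 0…13.
[t^13] = 1·3 + 1·15 + 1·15 = 33.

33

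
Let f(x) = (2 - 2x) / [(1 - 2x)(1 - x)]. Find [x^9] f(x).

The denominator gives the recurrence a_n = 3a_(n−1) − 2a_(n−2) for n ≥ 2; the numerator fixes a_0 = 2, a_1 = 4.
Iterating: 2, 4, 8, 16, 32, 64, 128, 256, 512, 1024, so a_9 = 1024.

1024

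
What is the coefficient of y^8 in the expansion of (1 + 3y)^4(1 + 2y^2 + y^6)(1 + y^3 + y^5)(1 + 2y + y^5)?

(1 + 3y)^4 has coefficients 1,12,54,108,81 for degrees 0…4.
(1 + 2y^2 + y^6) has coefficients 1,0,2,0,0,0,1,0,0 for degrees 0…8.
Multiplying by (1 + y^3 + y^5) gives running coefficients 1,0,2,1,0,3,1,2,0 for degrees 0…8.
Finally multiplying by (1 + 2y + y^5), the product of all factors after the first has coefficients 1,2,2,5,2,4,7,6,5 for degrees 0…8.
[y^8] = 1·5 + 12·6 + 54·7 + 108·4 + 81·2 = 1049.

1049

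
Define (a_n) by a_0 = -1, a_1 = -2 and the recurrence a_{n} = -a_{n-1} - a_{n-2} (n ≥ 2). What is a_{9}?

The ordinary generating function has denominator 1 + t + t^2.
Iterating the recurrence: a_0,…,a_{9} = -1, -2, 3, -1, -2, 3, -1, -2, 3, -1.

-1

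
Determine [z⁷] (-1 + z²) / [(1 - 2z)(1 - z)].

-192

The denominator gives the recurrence a_n = 3a_(n−1) − 2a_(n−2) for n ≥ 3; the numerator fixes a_0 = -1, a_1 = -3, a_2 = -6.
Iterating: -1, -3, -6, -12, -24, -48, -96, -192, so a_7 = -192.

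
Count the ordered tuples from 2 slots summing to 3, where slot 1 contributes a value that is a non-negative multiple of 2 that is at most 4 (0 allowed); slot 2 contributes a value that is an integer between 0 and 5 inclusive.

The generating function for the choices is (1 + z² + z⁴)·(1 + z + z² + z³ + z⁴ + z⁵); the count is [z³].
(1 + z² + z⁴) has coefficients 1,0,1,0 for degrees 0…3.
(1 + z + z² + z³ + z⁴ + z⁵) has coefficients 1,1,1,1 for degrees 0…3.
[z³] = 1·1 + 1·1 = 2.

2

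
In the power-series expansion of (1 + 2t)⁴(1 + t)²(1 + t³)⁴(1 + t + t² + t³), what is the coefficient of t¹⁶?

(1 + 2t)⁴ has coefficients 1,8,24,32,16 for degrees 0…4.
(1 + t)² has coefficients 1,2,1,0,0,0,0,0,0,0,0,0,0,0,0,0,0 for degrees 0…16.
Multiplying by (1 + t³)⁴ gives running coefficients 1,2,1,4,8,4,6,12,6,4,8,4,1,2,1,0,0 for degrees 0…16.
Finally multiplying by (1 + t + t² + t³), the product of all factors after the first has coefficients 1,3,4,8,15,17,22,30,28,28,30,22,17,15,8,4,3 for degrees 0…16.
[t¹⁶] = 1·3 + 8·4 + 24·8 + 32·15 + 16·17 = 979.

979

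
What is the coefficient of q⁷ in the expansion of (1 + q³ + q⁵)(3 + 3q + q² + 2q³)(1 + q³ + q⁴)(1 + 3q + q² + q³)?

(1 + q³ + q⁵) has coefficients 1,0,0,1,0,1 for degrees 0…5.
(3 + 3q + q² + 2q³) has coefficients 3,3,1,2,0,0,0,0 for degrees 0…7.
Multiplying by (1 + q³ + q⁴) gives running coefficients 3,3,1,5,6,4,3,2 for degrees 0…7.
Finally multiplying by (1 + 3q + q² + q³), the product of all factors after the first has coefficients 3,12,13,14,25,28,26,21 for degrees 0…7.
[q⁷] = 1·21 + 1·25 + 1·13 = 59.

59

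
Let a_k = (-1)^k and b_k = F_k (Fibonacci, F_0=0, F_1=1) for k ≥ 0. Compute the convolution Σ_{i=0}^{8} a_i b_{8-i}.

12

Write out a_i and b_{8-i} for i = 0,…,8 and sum the products.
Σ = 1·21 − 1·13 + 1·8 − 1·5 + 1·3 − 1·2 + 1·1 − 1·1 + 1·0 = 12.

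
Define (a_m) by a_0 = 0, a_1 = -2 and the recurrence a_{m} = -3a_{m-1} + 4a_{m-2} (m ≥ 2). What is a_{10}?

The ordinary generating function has denominator 1 + 3y - 4y^2.
Iterating the recurrence: a_0,…,a_{10} = 0, -2, 6, -26, 102, -410, 1638, -6554, 26214, -104858, 419430.

419430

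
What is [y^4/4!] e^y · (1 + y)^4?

The EGF product rule gives c_4 = Σ_{k_1+k_2=4} C(4; k_1,k_2) · ∏ g_i(k_i), where e^y gives (1)^k; (1+y)^4 gives the falling factorial (4)_k.
g_1(k) for k = 0…4: 1, 1, 1, 1, 1.
g_2(k) for k = 0…4: 1, 4, 12, 24, 24.
c_4 = Σ_k C(4,k)·g_1(k)·g_2(4−k) = 1·1·24 + 4·1·24 + 6·1·12 + 4·1·4 + 1·1·1 = 24 + 96 + 72 + 16 + 1 = 209.

209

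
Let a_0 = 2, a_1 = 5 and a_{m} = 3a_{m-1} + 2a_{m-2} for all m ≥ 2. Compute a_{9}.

The ordinary generating function has denominator 1 - 3x - 2x^2.
Iterating the recurrence: a_0,…,a_{9} = 2, 5, 19, 67, 239, 851, 3031, 10795, 38447, 136931.

136931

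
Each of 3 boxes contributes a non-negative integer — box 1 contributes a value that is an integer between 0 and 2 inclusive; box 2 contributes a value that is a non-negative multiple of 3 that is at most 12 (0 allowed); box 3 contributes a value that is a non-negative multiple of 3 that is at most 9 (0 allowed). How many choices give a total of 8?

3

The generating function for the choices is (1 + t + t²)·(1 + t³ + t⁶ + t⁹ + t¹²)·(1 + t³ + t⁶ + t⁹); the count is [t⁸].
(1 + t + t²) has coefficients 1,1,1 for degrees 0…2.
(1 + t³ + t⁶ + t⁹ + t¹²) has coefficients 1,0,0,1,0,0,1,0,0 for degrees 0…8.
Finally multiplying by (1 + t³ + t⁶ + t⁹), the product of all factors after the first has coefficients 1,0,0,2,0,0,3,0,0 for degrees 0…8.
[t⁸] = 1·0 + 1·0 + 1·3 = 3.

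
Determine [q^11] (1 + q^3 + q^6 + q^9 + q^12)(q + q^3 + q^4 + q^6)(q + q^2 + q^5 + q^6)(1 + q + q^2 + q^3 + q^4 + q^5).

26

(1 + q^3 + q^6 + q^9 + q^12) has coefficients 1,0,0,1,0,0,1,0,0,1,0,0 for degrees 0…11.
(q + q^3 + q^4 + q^6) has coefficients 0,1,0,1,1,0,1,0,0,0,0,0 for degrees 0…11.
Multiplying by (q + q^2 + q^5 + q^6) gives running coefficients 0,0,1,1,1,2,2,2,2,2,1,1 for degrees 0…11.
Finally multiplying by (1 + q + q^2 + q^3 + q^4 + q^5), the product of all factors after the first has coefficients 0,0,1,2,3,5,7,9,10,11,11,10 for degrees 0…11.
[q^11] = 1·10 + 1·10 + 1·5 + 1·1 = 26.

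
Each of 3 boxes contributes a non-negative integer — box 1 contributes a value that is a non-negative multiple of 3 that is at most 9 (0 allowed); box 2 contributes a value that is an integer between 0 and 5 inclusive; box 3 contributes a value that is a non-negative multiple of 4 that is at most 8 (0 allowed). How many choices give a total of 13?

5

The generating function for the choices is (1 + y^3 + y^6 + y^9)·(1 + y + y^2 + y^3 + y^4 + y^5)·(1 + y^4 + y^8); the count is [y^13].
(1 + y^3 + y^6 + y^9) has coefficients 1,0,0,1,0,0,1,0,0,1 for degrees 0…9.
(1 + y + y^2 + y^3 + y^4 + y^5) has coefficients 1,1,1,1,1,1,0,0,0,0,0,0,0,0 for degrees 0…13.
Finally multiplying by (1 + y^4 + y^8), the product of all factors after the first has coefficients 1,1,1,1,2,2,1,1,2,2,1,1,1,1 for degrees 0…13.
[y^13] = 1·1 + 1·1 + 1·1 + 1·2 = 5.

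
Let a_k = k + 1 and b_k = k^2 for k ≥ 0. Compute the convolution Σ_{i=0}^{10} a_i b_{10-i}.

1210

The convolution is the x^10 coefficient of A(x)B(x).
Σ = 1·100 + 2·81 + 3·64 + 4·49 + 5·36 + 6·25 + 7·16 + 8·9 + 9·4 + 10·1 + 11·0 = 1210.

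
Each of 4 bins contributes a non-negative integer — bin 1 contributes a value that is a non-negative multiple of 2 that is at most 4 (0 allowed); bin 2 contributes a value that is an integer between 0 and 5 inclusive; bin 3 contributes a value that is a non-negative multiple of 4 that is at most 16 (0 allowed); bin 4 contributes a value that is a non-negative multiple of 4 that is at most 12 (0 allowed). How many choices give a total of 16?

The generating function for the choices is (1 + y^2 + y^4)·(1 + y + y^2 + y^3 + y^4 + y^5)·(1 + y^4 + y^8 + y^12 + y^16)·(1 + y^4 + y^8 + y^12); the count is [y^16].
(1 + y^2 + y^4) has coefficients 1,0,1,0,1 for degrees 0…4.
(1 + y + y^2 + y^3 + y^4 + y^5) has coefficients 1,1,1,1,1,1,0,0,0,0,0,0,0,0,0,0,0 for degrees 0…16.
Multiplying by (1 + y^4 + y^8 + y^12 + y^16) gives running coefficients 1,1,1,1,2,2,1,1,2,2,1,1,2,2,1,1,2 for degrees 0…16.
Finally multiplying by (1 + y^4 + y^8 + y^12), the product of all factors after the first has coefficients 1,1,1,1,3,3,2,2,5,5,3,3,7,7,4,4,8 for degrees 0…16.
[y^16] = 1·8 + 1·4 + 1·7 = 19.

19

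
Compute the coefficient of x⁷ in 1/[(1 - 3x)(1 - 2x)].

The denominator gives the recurrence a_n = 5a_(n−1) − 6a_(n−2) for n ≥ 2; the numerator fixes a_0 = 1, a_1 = 5.
Iterating: 1, 5, 19, 65, 211, 665, 2059, 6305, so a_7 = 6305.

6305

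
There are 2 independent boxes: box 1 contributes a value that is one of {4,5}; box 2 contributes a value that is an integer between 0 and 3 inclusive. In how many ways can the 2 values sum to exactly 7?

2

The generating function for the choices is (t⁴ + t⁵)·(1 + t + t² + t³); the count is [t⁷].
(t⁴ + t⁵) has coefficients 0,0,0,0,1,1 for degrees 0…5.
(1 + t + t² + t³) has coefficients 1,1,1,1,0,0,0,0 for degrees 0…7.
[t⁷] = 1·1 + 1·1 = 2.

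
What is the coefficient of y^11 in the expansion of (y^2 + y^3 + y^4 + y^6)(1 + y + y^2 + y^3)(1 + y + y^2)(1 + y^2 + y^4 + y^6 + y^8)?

24

(y^2 + y^3 + y^4 + y^6) has coefficients 0,0,1,1,1,0,1 for degrees 0…6.
(1 + y + y^2 + y^3) has coefficients 1,1,1,1,0,0,0,0,0,0,0,0 for degrees 0…11.
Multiplying by (1 + y + y^2) gives running coefficients 1,2,3,3,2,1,0,0,0,0,0,0 for degrees 0…11.
Finally multiplying by (1 + y^2 + y^4 + y^6 + y^8), the product of all factors after the first has coefficients 1,2,4,5,6,6,6,6,6,6,5,4 for degrees 0…11.
[y^11] = 1·6 + 1·6 + 1·6 + 1·6 = 24.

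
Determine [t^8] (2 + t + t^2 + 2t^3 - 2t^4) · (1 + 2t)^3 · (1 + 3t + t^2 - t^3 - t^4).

-106

(2 + t + t^2 + 2t^3 - 2t^4) has coefficients 2,1,1,2,-2 for degrees 0…4.
(1 + 2t)^3 has coefficients 1,6,12,8,0,0,0,0,0 for degrees 0…8.
Finally multiplying by (1 + 3t + t^2 - t^3 - t^4), the product of all factors after the first has coefficients 1,9,31,49,29,-10,-20,-8,0 for degrees 0…8.
[t^8] = 2·0 + 1·(-8) + 1·(-20) + 2·(-10) − 2·29 = -106.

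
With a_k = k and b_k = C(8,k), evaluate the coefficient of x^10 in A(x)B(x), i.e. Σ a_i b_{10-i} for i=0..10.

This is [x^10] in the product of the two ordinary generating functions.
Σ = 0·0 + 1·0 + 2·1 + 3·8 + 4·28 + 5·56 + 6·70 + 7·56 + 8·28 + 9·8 + 10·1 = 1536.

1536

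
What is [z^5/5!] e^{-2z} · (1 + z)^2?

-32

The EGF product rule gives c_5 = Σ_{k_1+k_2=5} C(5; k_1,k_2) · ∏ g_i(k_i), where e^{-2z} gives (-2)^k; (1+z)^2 gives the falling factorial (2)_k.
g_1(k) for k = 0…5: 1, -2, 4, -8, 16, -32.
g_2(k) for k = 0…5: 1, 2, 2, 0, 0, 0.
c_5 = Σ_k C(5,k)·g_1(k)·g_2(5−k) = 10·(-8)·2 + 5·16·2 + 1·(-32)·1 = −160 + 160 − 32 = -32.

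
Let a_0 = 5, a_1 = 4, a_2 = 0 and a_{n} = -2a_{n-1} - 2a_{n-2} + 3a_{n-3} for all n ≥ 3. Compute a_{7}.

The ordinary generating function has denominator 1 + 2z + 2z^2 - 3z^3.
Iterating the recurrence: a_0,…,a_{7} = 5, 4, 0, 7, -2, -10, 45, -76.

-76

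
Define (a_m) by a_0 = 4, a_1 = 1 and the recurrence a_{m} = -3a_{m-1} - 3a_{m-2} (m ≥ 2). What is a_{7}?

-27

The ordinary generating function has denominator 1 + 3x + 3x^2.
Iterating the recurrence: a_0,…,a_{7} = 4, 1, -15, 42, -81, 117, -108, -27.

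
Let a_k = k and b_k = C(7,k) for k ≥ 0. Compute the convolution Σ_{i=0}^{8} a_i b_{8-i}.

576

Write out a_i and b_{8-i} for i = 0,…,8 and sum the products.
Σ = 0·0 + 1·1 + 2·7 + 3·21 + 4·35 + 5·35 + 6·21 + 7·7 + 8·1 = 576.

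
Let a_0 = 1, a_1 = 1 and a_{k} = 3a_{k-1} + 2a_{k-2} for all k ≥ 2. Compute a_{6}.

The ordinary generating function has denominator 1 - 3x - 2x^2.
Iterating the recurrence: a_0,…,a_{6} = 1, 1, 5, 17, 61, 217, 773.

773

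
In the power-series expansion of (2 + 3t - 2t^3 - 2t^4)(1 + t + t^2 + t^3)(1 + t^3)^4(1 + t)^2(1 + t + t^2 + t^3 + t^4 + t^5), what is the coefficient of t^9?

406

(2 + 3t - 2t^3 - 2t^4) has coefficients 2,3,0,-2,-2 for degrees 0…4.
(1 + t + t^2 + t^3) has coefficients 1,1,1,1,0,0,0,0,0,0 for degrees 0…9.
Multiplying by (1 + t^3)^4 gives running coefficients 1,1,1,5,4,4,10,6,6,10 for degrees 0…9.
Multiplying by (1 + t)^2 gives running coefficients 1,3,4,8,15,17,22,30,28,28 for degrees 0…9.
Finally multiplying by (1 + t + t^2 + t^3 + t^4 + t^5), the product of all factors after the first has coefficients 1,4,8,16,31,48,69,96,120,140 for degrees 0…9.
[t^9] = 2·140 + 3·120 − 2·69 − 2·48 = 406.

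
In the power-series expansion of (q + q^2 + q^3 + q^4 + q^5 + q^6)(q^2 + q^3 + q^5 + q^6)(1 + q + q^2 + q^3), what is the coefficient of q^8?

13

(q + q^2 + q^3 + q^4 + q^5 + q^6) has coefficients 0,1,1,1,1,1,1 for degrees 0…6.
(q^2 + q^3 + q^5 + q^6) has coefficients 0,0,1,1,0,1,1,0,0 for degrees 0…8.
Finally multiplying by (1 + q + q^2 + q^3), the product of all factors after the first has coefficients 0,0,1,2,2,3,3,2,2 for degrees 0…8.
[q^8] = 1·2 + 1·3 + 1·3 + 1·2 + 1·2 + 1·1 = 13.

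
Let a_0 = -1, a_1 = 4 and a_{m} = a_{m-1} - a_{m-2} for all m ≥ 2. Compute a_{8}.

The ordinary generating function has denominator 1 - q + q^2.
Iterating the recurrence: a_0,…,a_{8} = -1, 4, 5, 1, -4, -5, -1, 4, 5.

5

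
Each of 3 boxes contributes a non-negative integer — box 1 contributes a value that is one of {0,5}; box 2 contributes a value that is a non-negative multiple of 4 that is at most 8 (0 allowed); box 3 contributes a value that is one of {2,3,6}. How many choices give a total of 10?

The generating function for the choices is (1 + q⁵)·(1 + q⁴ + q⁸)·(q² + q³ + q⁶); the count is [q¹⁰].
(1 + q⁵) has coefficients 1,0,0,0,0,1 for degrees 0…5.
(1 + q⁴ + q⁸) has coefficients 1,0,0,0,1,0,0,0,1,0,0 for degrees 0…10.
Finally multiplying by (q² + q³ + q⁶), the product of all factors after the first has coefficients 0,0,1,1,0,0,2,1,0,0,2 for degrees 0…10.
[q¹⁰] = 1·2 + 1·0 = 2.

2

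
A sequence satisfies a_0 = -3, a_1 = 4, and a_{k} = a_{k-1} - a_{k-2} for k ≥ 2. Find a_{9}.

The ordinary generating function has denominator 1 - t + t^2.
Iterating the recurrence: a_0,…,a_{9} = -3, 4, 7, 3, -4, -7, -3, 4, 7, 3.

3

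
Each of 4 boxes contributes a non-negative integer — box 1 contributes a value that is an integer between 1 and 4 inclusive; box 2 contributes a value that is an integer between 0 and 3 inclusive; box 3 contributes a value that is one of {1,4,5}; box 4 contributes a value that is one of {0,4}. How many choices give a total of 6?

7

The generating function for the choices is (x + x^2 + x^3 + x^4)·(1 + x + x^2 + x^3)·(x + x^4 + x^5)·(1 + x^4); the count is [x^6].
(x + x^2 + x^3 + x^4) has coefficients 0,1,1,1,1 for degrees 0…4.
(1 + x + x^2 + x^3) has coefficients 1,1,1,1,0,0,0 for degrees 0…6.
Multiplying by (x + x^4 + x^5) gives running coefficients 0,1,1,1,2,2,2 for degrees 0…6.
Finally multiplying by (1 + x^4), the product of all factors after the first has coefficients 0,1,1,1,2,3,3 for degrees 0…6.
[x^6] = 1·3 + 1·2 + 1·1 + 1·1 = 7.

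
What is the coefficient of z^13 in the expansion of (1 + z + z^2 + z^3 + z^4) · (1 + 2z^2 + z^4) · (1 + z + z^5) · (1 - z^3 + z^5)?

3

(1 + z + z^2 + z^3 + z^4) has coefficients 1,1,1,1,1 for degrees 0…4.
(1 + 2z^2 + z^4) has coefficients 1,0,2,0,1,0,0,0,0,0,0,0,0,0 for degrees 0…13.
Multiplying by (1 + z + z^5) gives running coefficients 1,1,2,2,1,2,0,2,0,1,0,0,0,0 for degrees 0…13.
Finally multiplying by (1 - z^3 + z^5), the product of all factors after the first has coefficients 1,1,2,1,0,1,-1,3,0,2,0,0,1,0 for degrees 0…13.
[z^13] = 1·0 + 1·1 + 1·0 + 1·0 + 1·2 = 3.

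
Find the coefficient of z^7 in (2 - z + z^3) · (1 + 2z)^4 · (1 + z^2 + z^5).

64

(2 - z + z^3) has coefficients 2,-1,0,1 for degrees 0…3.
(1 + 2z)^4 has coefficients 1,8,24,32,16,0,0,0 for degrees 0…7.
Finally multiplying by (1 + z^2 + z^5), the product of all factors after the first has coefficients 1,8,25,40,40,33,24,24 for degrees 0…7.
[z^7] = 2·24 − 1·24 + 1·40 = 64.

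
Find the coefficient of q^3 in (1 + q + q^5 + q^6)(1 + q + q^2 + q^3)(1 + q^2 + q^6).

4

(1 + q + q^5 + q^6) has coefficients 1,1,0,0 for degrees 0…3.
(1 + q + q^2 + q^3) has coefficients 1,1,1,1 for degrees 0…3.
Finally multiplying by (1 + q^2 + q^6), the product of all factors after the first has coefficients 1,1,2,2 for degrees 0…3.
[q^3] = 1·2 + 1·2 = 4.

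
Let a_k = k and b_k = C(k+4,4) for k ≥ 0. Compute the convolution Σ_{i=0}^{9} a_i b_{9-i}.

Write out a_i and b_{9-i} for i = 0,…,9 and sum the products.
Σ = 0·715 + 1·495 + 2·330 + 3·210 + 4·126 + 5·70 + 6·35 + 7·15 + 8·5 + 9·1 = 3003.

3003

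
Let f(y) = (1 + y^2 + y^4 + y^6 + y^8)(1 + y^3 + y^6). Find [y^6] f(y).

(1 + y^2 + y^4 + y^6 + y^8) has coefficients 1,0,1,0,1,0,1 for degrees 0…6.
(1 + y^3 + y^6) has coefficients 1,0,0,1,0,0,1 for degrees 0…6.
[y^6] = 1·1 + 1·0 + 1·0 + 1·1 = 2.

2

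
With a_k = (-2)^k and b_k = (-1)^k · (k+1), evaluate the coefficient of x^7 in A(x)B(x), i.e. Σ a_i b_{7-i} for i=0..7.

Write out a_i and b_{7-i} for i = 0,…,7 and sum the products.
Σ = 1·(-8) − 2·7 + 4·(-6) − 8·5 + 16·(-4) − 32·3 + 64·(-2) − 128·1 = -502.

-502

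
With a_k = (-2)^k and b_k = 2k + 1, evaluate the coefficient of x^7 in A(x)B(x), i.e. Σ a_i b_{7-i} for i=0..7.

-23

The convolution is the t^7 coefficient of A(t)B(t).
Σ = 1·15 − 2·13 + 4·11 − 8·9 + 16·7 − 32·5 + 64·3 − 128·1 = -23.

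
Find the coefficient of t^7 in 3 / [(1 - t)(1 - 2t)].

765

The denominator gives the recurrence a_n = 3a_(n−1) − 2a_(n−2) for n ≥ 2; the numerator fixes a_0 = 3, a_1 = 9.
Iterating: 3, 9, 21, 45, 93, 189, 381, 765, so a_7 = 765.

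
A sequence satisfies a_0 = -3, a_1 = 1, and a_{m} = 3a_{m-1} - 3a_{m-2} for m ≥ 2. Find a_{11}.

-2430

The ordinary generating function has denominator 1 - 3q + 3q^2.
Iterating the recurrence: a_0,…,a_{11} = -3, 1, 12, 33, 63, 90, 81, -27, -324, -891, -1701, -2430.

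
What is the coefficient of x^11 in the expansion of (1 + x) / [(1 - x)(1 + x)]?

The denominator gives the recurrence a_n = a_(n−2) for n ≥ 2; the numerator fixes a_0 = 1, a_1 = 1.
Iterating: 1, 1, 1, 1, 1, 1, 1, 1, 1, 1, 1, 1, so a_11 = 1.

1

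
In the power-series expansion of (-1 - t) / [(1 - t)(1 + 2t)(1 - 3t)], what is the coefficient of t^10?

-70995

The denominator gives the recurrence a_n = 2a_(n−1) + 5a_(n−2) − 6a_(n−3) for n ≥ 3; the numerator fixes a_0 = -1, a_1 = -3, a_2 = -11.
Iterating: -1, -3, -11, -31, -99, -287, -883, -2607, -7907, -23551, -70995, so a_10 = -70995.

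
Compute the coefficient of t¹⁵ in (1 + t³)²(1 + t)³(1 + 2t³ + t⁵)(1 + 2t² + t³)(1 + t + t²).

(1 + t³)² has coefficients 1,0,0,2,0,0,1 for degrees 0…6.
(1 + t)³ has coefficients 1,3,3,1,0,0,0,0,0,0,0,0,0,0,0,0 for degrees 0…15.
Multiplying by (1 + 2t³ + t⁵) gives running coefficients 1,3,3,3,6,7,5,3,1,0,0,0,0,0,0,0 for degrees 0…15.
Multiplying by (1 + 2t² + t³) gives running coefficients 1,3,5,10,15,16,20,23,18,11,5,1,0,0,0,0 for degrees 0…15.
Finally multiplying by (1 + t + t²), the product of all factors after the first has coefficients 1,4,9,18,30,41,51,59,61,52,34,17,6,1,0,0 for degrees 0…15.
[t¹⁵] = 1·0 + 2·6 + 1·52 = 64.

64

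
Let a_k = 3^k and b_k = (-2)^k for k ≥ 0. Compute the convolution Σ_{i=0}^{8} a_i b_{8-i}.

4039

This is [x^8] in the product of the two ordinary generating functions.
Σ = 1·256 + 3·(-128) + 9·64 + 27·(-32) + 81·16 + 243·(-8) + 729·4 + 2187·(-2) + 6561·1 = 4039.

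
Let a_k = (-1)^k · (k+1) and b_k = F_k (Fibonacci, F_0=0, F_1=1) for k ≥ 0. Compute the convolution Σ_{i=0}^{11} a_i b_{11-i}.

44

The convolution is the x^11 coefficient of A(x)B(x).
Σ = 1·89 − 2·55 + 3·34 − 4·21 + 5·13 − 6·8 + 7·5 − 8·3 + 9·2 − 10·1 + 11·1 − 12·0 = 44.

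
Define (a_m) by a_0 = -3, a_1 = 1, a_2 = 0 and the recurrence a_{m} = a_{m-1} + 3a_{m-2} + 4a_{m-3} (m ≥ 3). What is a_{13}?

The ordinary generating function has denominator 1 - q - 3q^2 - 4q^3.
Iterating the recurrence: a_0,…,a_{13} = -3, 1, 0, -9, -5, -32, -83, -199, -576, -1505, -4029, -10848, -28955, -77615.

-77615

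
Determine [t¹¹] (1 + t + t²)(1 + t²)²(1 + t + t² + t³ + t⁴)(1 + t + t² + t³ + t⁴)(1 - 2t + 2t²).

33

(1 + t + t²) has coefficients 1,1,1 for degrees 0…2.
(1 + t²)² has coefficients 1,0,2,0,1,0,0,0,0,0,0,0 for degrees 0…11.
Multiplying by (1 + t + t² + t³ + t⁴) gives running coefficients 1,1,3,3,4,3,3,1,1,0,0,0 for degrees 0…11.
Multiplying by (1 + t + t² + t³ + t⁴) gives running coefficients 1,2,5,8,12,14,16,14,12,8,5,2 for degrees 0…11.
Finally multiplying by (1 - 2t + 2t²), the product of all factors after the first has coefficients 1,0,3,2,6,6,12,10,16,12,13,8 for degrees 0…11.
[t¹¹] = 1·8 + 1·13 + 1·12 = 33.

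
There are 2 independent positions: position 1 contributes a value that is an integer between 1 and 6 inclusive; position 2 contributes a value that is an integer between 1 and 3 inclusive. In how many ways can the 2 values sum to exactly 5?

The generating function for the choices is (y + y² + y³ + y⁴ + y⁵ + y⁶)·(y + y² + y³); the count is [y⁵].
(y + y² + y³ + y⁴ + y⁵ + y⁶) has coefficients 0,1,1,1,1,1 for degrees 0…5.
(y + y² + y³) has coefficients 0,1,1,1,0,0 for degrees 0…5.
[y⁵] = 1·0 + 1·1 + 1·1 + 1·1 + 1·0 = 3.

3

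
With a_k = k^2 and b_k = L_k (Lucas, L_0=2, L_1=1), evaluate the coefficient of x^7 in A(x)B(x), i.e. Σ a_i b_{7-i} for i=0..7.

Write out a_i and b_{7-i} for i = 0,…,7 and sum the products.
Σ = 0·29 + 1·18 + 4·11 + 9·7 + 16·4 + 25·3 + 36·1 + 49·2 = 398.

398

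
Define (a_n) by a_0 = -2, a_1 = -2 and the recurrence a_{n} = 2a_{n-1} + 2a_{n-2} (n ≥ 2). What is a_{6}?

-416

The ordinary generating function has denominator 1 - 2t - 2t^2.
Iterating the recurrence: a_0,…,a_{6} = -2, -2, -8, -20, -56, -152, -416.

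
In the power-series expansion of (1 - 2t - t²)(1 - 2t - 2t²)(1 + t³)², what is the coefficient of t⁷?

0

(1 - 2t - t²) has coefficients 1,-2,-1 for degrees 0…2.
(1 - 2t - 2t²) has coefficients 1,-2,-2,0,0,0,0,0 for degrees 0…7.
Finally multiplying by (1 + t³)², the product of all factors after the first has coefficients 1,-2,-2,2,-4,-4,1,-2 for degrees 0…7.
[t⁷] = 1·(-2) − 2·1 − 1·(-4) = 0.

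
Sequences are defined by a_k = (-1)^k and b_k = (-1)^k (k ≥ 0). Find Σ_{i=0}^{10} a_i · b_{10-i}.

11

The convolution is the t^10 coefficient of A(t)B(t).
Σ = 1·1 − 1·(-1) + 1·1 − 1·(-1) + 1·1 − 1·(-1) + 1·1 − 1·(-1) + 1·1 − 1·(-1) + 1·1 = 11.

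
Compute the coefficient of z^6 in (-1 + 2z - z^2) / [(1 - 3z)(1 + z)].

-244

The denominator gives the recurrence a_n = 2a_(n−1) + 3a_(n−2) for n ≥ 3; the numerator fixes a_0 = -1, a_1 = 0, a_2 = -4.
Iterating: -1, 0, -4, -8, -28, -80, -244, so a_6 = -244.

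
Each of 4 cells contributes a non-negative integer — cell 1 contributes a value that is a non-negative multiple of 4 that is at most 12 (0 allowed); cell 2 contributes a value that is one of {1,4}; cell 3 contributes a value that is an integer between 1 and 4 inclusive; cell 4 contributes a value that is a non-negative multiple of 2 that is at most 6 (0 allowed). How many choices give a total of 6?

4

The generating function for the choices is (1 + t^4 + t^8 + t^12)·(t + t^4)·(t + t^2 + t^3 + t^4)·(1 + t^2 + t^4 + t^6); the count is [t^6].
(1 + t^4 + t^8 + t^12) has coefficients 1,0,0,0,1,0,0 for degrees 0…6.
(t + t^4) has coefficients 0,1,0,0,1,0,0 for degrees 0…6.
Multiplying by (t + t^2 + t^3 + t^4) gives running coefficients 0,0,1,1,1,2,1 for degrees 0…6.
Finally multiplying by (1 + t^2 + t^4 + t^6), the product of all factors after the first has coefficients 0,0,1,1,2,3,3 for degrees 0…6.
[t^6] = 1·3 + 1·1 = 4.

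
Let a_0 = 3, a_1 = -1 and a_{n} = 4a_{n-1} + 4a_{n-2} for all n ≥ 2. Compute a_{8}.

The ordinary generating function has denominator 1 - 4q - 4q^2.
Iterating the recurrence: a_0,…,a_{8} = 3, -1, 8, 28, 144, 688, 3328, 16064, 77568.

77568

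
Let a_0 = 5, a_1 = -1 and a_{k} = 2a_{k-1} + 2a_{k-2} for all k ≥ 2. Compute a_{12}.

The ordinary generating function has denominator 1 - 2z - 2z^2.
Iterating the recurrence: a_0,…,a_{12} = 5, -1, 8, 14, 44, 116, 320, 872, 2384, 6512, 17792, 48608, 132800.

132800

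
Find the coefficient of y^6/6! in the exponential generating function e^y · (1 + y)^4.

The EGF product rule gives c_6 = Σ_{k_1+k_2=6} C(6; k_1,k_2) · ∏ g_i(k_i), where e^y gives (1)^k; (1+y)^4 gives the falling factorial (4)_k.
g_1(k) for k = 0…6: 1, 1, 1, 1, 1, 1, 1.
g_2(k) for k = 0…6: 1, 4, 12, 24, 24, 0, 0.
c_6 = Σ_k C(6,k)·g_1(k)·g_2(6−k) = 15·1·24 + 20·1·24 + 15·1·12 + 6·1·4 + 1·1·1 = 360 + 480 + 180 + 24 + 1 = 1045.

1045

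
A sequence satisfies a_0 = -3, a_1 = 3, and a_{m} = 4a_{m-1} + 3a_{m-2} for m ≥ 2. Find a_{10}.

940611

The ordinary generating function has denominator 1 - 4x - 3x^2.
Iterating the recurrence: a_0,…,a_{10} = -3, 3, 3, 21, 93, 435, 2019, 9381, 43581, 202467, 940611.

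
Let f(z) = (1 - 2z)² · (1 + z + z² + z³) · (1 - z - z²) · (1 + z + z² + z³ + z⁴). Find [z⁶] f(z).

3

(1 - 2z)² has coefficients 1,-4,4 for degrees 0…2.
(1 + z + z² + z³) has coefficients 1,1,1,1,0,0,0 for degrees 0…6.
Multiplying by (1 - z - z²) gives running coefficients 1,0,-1,-1,-2,-1,0 for degrees 0…6.
Finally multiplying by (1 + z + z² + z³ + z⁴), the product of all factors after the first has coefficients 1,1,0,-1,-3,-5,-5 for degrees 0…6.
[z⁶] = 1·(-5) − 4·(-5) + 4·(-3) = 3.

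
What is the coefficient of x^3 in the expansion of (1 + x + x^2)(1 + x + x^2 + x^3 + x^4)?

3

(1 + x + x^2) has coefficients 1,1,1 for degrees 0…2.
(1 + x + x^2 + x^3 + x^4) has coefficients 1,1,1,1 for degrees 0…3.
[x^3] = 1·1 + 1·1 + 1·1 = 3.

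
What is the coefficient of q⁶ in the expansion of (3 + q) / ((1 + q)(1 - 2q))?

150

The denominator gives the recurrence a_n = a_(n−1) + 2a_(n−2) for n ≥ 3; the numerator fixes a_0 = 3, a_1 = 4, a_2 = 10.
Iterating: 3, 4, 10, 18, 38, 74, 150, so a_6 = 150.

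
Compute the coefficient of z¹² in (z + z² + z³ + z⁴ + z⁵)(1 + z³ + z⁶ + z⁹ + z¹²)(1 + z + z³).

(z + z² + z³ + z⁴ + z⁵) has coefficients 0,1,1,1,1,1 for degrees 0…5.
(1 + z³ + z⁶ + z⁹ + z¹²) has coefficients 1,0,0,1,0,0,1,0,0,1,0,0,1 for degrees 0…12.
Finally multiplying by (1 + z + z³), the product of all factors after the first has coefficients 1,1,0,2,1,0,2,1,0,2,1,0,2 for degrees 0…12.
[z¹²] = 1·0 + 1·1 + 1·2 + 1·0 + 1·1 = 4.

4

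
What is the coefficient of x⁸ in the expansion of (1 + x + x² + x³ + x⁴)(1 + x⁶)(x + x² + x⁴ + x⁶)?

4

(1 + x + x² + x³ + x⁴) has coefficients 1,1,1,1,1 for degrees 0…4.
(1 + x⁶) has coefficients 1,0,0,0,0,0,1,0,0 for degrees 0…8.
Finally multiplying by (x + x² + x⁴ + x⁶), the product of all factors after the first has coefficients 0,1,1,0,1,0,1,1,1 for degrees 0…8.
[x⁸] = 1·1 + 1·1 + 1·1 + 1·0 + 1·1 = 4.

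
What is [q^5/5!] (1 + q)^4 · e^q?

The EGF product rule gives c_5 = Σ_{k_1+k_2=5} C(5; k_1,k_2) · ∏ g_i(k_i), where (1+q)^4 gives the falling factorial (4)_k; e^q gives (1)^k.
g_1(k) for k = 0…5: 1, 4, 12, 24, 24, 0.
g_2(k) for k = 0…5: 1, 1, 1, 1, 1, 1.
c_5 = Σ_k C(5,k)·g_1(k)·g_2(5−k) = 1·1·1 + 5·4·1 + 10·12·1 + 10·24·1 + 5·24·1 = 1 + 20 + 120 + 240 + 120 = 501.

501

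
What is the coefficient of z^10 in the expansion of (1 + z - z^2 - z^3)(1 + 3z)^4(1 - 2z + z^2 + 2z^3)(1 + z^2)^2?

(1 + z - z^2 - z^3) has coefficients 1,1,-1,-1 for degrees 0…3.
(1 + 3z)^4 has coefficients 1,12,54,108,81,0,0,0,0,0,0 for degrees 0…10.
Multiplying by (1 - 2z + z^2 + 2z^3) gives running coefficients 1,10,31,14,-57,54,297,162,0,0,0 for degrees 0…10.
Finally multiplying by (1 + z^2)^2, the product of all factors after the first has coefficients 1,10,33,34,6,92,214,284,537,378,297 for degrees 0…10.
[z^10] = 1·297 + 1·378 − 1·537 − 1·284 = -146.

-146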